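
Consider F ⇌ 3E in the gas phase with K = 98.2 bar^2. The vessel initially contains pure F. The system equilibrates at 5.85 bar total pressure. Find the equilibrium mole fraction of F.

y_F = 0.187

Let X = conversion of F (basis 1 mol F); extent of reaction ξ = X.
At extent ξ: n_F = 1 − X; n_E = 3X.
Summing: n_T = 1 + 2X.
Mole fractions y_i = n_i/n_T; K = p_E^3 / (p_F) with p_i = y_i·P.
This yields a degree-3 equation in X; solving on (0,1), X = 0.591.
Then n_F = 0.409, n_T = 2.18, so y_F = 0.187.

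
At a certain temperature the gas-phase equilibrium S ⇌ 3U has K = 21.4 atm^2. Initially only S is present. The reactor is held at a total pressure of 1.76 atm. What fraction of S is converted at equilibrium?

Take 1 mol S as basis and let X be its fractional conversion, so ξ = X.
Moles: n_S = 1 − X; n_U = 3X.
Total moles n_T = 1 + 2X.
Mole fractions y_i = n_i/n_T; K = p_U^3 / (p_S) with p_i = y_i·P.
Setting this equal to 21.4 atm^2 and taking the physical root (0 < X < 1) gives X = 0.742.

X = 0.742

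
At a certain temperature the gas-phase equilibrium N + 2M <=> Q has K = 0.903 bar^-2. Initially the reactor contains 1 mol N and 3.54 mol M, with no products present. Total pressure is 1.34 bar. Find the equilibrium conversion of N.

Take 1 mol N as basis and let X be its fractional conversion, so ξ = X.
Moles: n_N = 1 − X; n_M = 3.54 − 2X; n_Q = X.
Summing: n_T = 4.54 − 2X.
With p_i = (n_i/n_T)P, K = p_Q / (p_N p_M^2).
Setting this equal to 0.903 bar^-2 and taking the physical root (0 < X < 1) gives X = 0.459.

X = 0.459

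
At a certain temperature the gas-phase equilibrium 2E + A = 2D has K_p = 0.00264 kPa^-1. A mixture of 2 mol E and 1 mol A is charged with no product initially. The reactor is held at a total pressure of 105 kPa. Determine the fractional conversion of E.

X = 0.218

Take 2 mol E as basis and let X be its fractional conversion, so ξ = X.
Species balance: n_E = 2 − 2X; n_A = 1 − X; n_D = 2X.
Total moles n_T = 3 − X.
Mole fractions y_i = n_i/n_T; K_p = p_D^2 / (p_E^2 p_A) with p_i = y_i·P.
Equating to 0.00264 kPa^-1 and solving on 0 < X < 1: X = 0.218.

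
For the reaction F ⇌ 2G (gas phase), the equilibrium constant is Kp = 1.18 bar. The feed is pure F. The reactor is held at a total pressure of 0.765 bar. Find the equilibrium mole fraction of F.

y_F = 0.309

Basis: 1 mol F initially; let X = conversion of F. Extent ξ = X.
Species balance: n_F = 1 − X; n_G = 2X.
Summing: n_T = 1 + X.
With p_i = (n_i/n_T)P, Kp = p_G^2 / (p_F).
Setting this equal to 1.18 bar and taking the physical root (0 < X < 1) gives X = 0.528.
Then n_F = 0.472, n_T = 1.53, so y_F = 0.309.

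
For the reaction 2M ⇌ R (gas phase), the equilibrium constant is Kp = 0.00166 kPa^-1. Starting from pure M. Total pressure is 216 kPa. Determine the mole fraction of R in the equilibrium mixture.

Take 1 mol M as basis and let X be its fractional conversion, so ξ = 0.5X.
Mole table: n_M = 1 − X; n_R = 0.5X.
Summing: n_T = 1 − 0.5X.
y_i = n_i/n_T, p_i = y_i·P. Kp = p_R / (p_M^2).
Setting this equal to 0.00166 kPa^-1 and taking the physical root (0 < X < 1) gives X = 0.359.
Then n_R = 0.18, n_T = 0.82, so y_R = 0.219.

y_R = 0.219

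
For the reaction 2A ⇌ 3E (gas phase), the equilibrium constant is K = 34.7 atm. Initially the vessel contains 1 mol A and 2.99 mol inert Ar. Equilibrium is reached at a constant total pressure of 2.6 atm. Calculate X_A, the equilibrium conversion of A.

X = 0.822

Let X = conversion of A (basis 1 mol A); extent of reaction ξ = 0.5X.
Species balance: n_A = 1 − X; n_E = 1.5X; n_I = 2.99 (inert).
Total moles n_T = 3.99 + 0.5X.
With p_i = (n_i/n_T)P, K = p_E^3 / (p_A^2).
Equating to 34.7 atm and solving on 0 < X < 1: X = 0.822.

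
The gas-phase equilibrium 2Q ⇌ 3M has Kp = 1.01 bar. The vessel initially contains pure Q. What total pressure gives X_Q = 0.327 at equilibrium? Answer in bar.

Let X = conversion of Q (basis 1 mol Q); extent of reaction ξ = 0.5X.
At extent ξ: n_Q = 1 − X; n_M = 1.5X.
Total moles n_T = 1 + 0.5X.
Kp = p_M^3 / (p_Q^2) with p_i = (n_i/n_T)·P.
At X = 0.327: the mole-fraction product g(X) = Π y_i^ν_i = 0.2239. Since Kp = g(X)·P^{1}, P = (Kp/g)^(1/1) = (1.01/0.2239)^(1/1) = 4.51 bar.

P = 4.51 bar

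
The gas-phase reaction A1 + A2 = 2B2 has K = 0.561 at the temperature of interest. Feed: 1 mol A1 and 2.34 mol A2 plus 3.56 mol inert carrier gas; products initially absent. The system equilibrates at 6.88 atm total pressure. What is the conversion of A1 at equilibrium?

X = 0.403

Take 1 mol A1 as basis and let X be its fractional conversion, so ξ = X.
Moles: n_A1 = 1 − X; n_A2 = 2.34 − X; n_B2 = 2X; n_I = 3.56 (inert).
Total moles n_T = 6.9 (Δν = 0, constant).
With p_i = (n_i/n_T)P, K = p_B2^2 / (p_A1 p_A2).
Substituting and setting equal to 0.561 gives a polynomial in X; the root in (0,1) is X = 0.403.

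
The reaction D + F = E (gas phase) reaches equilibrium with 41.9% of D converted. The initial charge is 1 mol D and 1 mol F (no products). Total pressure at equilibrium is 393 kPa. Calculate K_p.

K_p = 0.00499 kPa^-1

Basis: 1 mol D initially; let X = conversion of D. Extent ξ = X.
Mole table: n_D = 1 − X; n_F = 1 − X; n_E = X.
Total moles n_T = 2 − X.
At X = 0.419: n_D = 0.581, n_F = 0.581, n_E = 0.419, n_T = 1.58.
p_i = (n_i/n_T)·P. K_p = p_E / (p_D p_F) = 0.00499 kPa^-1.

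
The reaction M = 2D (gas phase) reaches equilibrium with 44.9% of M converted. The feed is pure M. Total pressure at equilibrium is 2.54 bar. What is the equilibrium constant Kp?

Let X = conversion of M (basis 1 mol M); extent of reaction ξ = X.
Species balance: n_M = 1 − X; n_D = 2X.
Summing: n_T = 1 + X.
At X = 0.449: n_M = 0.551, n_D = 0.898, n_T = 1.45.
p_i = (n_i/n_T)·P. Kp = p_D^2 / (p_M) = 2.57 bar.

Kp = 2.57 bar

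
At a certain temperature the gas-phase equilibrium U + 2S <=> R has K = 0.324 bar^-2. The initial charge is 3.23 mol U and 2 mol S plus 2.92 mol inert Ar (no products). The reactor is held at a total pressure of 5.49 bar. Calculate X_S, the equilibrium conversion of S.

Basis: 2 mol S initially; let X = conversion of S. Extent ξ = X.
At extent ξ: n_U = 3.23 − X; n_S = 2 − 2X; n_R = X; n_I = 2.92 (inert).
n_T = Σnᵢ = 8.15 − 2X.
y_i = n_i/n_T, p_i = y_i·P. K = p_R / (p_U p_S^2).
Substituting and setting equal to 0.324 bar^-2 gives a polynomial in X; the root in (0,1) is X = 0.507.

X = 0.507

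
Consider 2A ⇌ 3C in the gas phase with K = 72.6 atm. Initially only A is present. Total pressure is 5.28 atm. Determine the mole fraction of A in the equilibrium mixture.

y_A = 0.195

Let X = conversion of A (basis 1 mol A); extent of reaction ξ = 0.5X.
Species balance: n_A = 1 − X; n_C = 1.5X.
n_T = Σnᵢ = 1 + 0.5X.
Mole fractions y_i = n_i/n_T; K = p_C^3 / (p_A^2) with p_i = y_i·P.
Setting this equal to 72.6 atm and taking the physical root (0 < X < 1) gives X = 0.734.
Then n_A = 0.266, n_T = 1.37, so y_A = 0.195.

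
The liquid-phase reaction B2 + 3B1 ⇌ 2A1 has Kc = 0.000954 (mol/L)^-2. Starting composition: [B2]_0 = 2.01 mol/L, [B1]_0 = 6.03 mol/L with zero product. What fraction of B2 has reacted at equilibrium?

Let X = conversion of B2; extent ξ = 2.01·X mol/L.
Concentrations: [B2] = 2.01 − 2.01X; [B1] = 6.03 − 6.03X; [A1] = 4.02X.
Kc = [A1]^2 / ([B2] [B1]^3).
Setting equal to 0.000954 and solving for X on (0,1) gives X = 0.124.

X = 0.124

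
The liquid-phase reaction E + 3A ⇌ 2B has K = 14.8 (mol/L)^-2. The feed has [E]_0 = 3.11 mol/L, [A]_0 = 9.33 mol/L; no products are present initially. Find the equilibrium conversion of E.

Let X = conversion of E; extent ξ = 3.11·X mol/L.
Concentrations: [E] = 3.11 − 3.11X; [A] = 9.33 − 9.33X; [B] = 6.22X.
K = [B]^2 / ([E] [A]^3).
Equating to 14.8 (mol/L)^-2: the physical root is X = 0.836.

X = 0.836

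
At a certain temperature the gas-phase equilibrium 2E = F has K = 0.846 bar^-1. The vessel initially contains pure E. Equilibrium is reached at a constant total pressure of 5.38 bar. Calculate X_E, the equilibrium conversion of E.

X = 0.772

Let X = conversion of E (basis 1 mol E); extent of reaction ξ = 0.5X.
Species balance: n_E = 1 − X; n_F = 0.5X.
Total moles n_T = 1 − 0.5X.
Mole fractions y_i = n_i/n_T; K = p_F / (p_E^2) with p_i = y_i·P.
Equating to 0.846 bar^-1 and solving on 0 < X < 1: X = 0.772.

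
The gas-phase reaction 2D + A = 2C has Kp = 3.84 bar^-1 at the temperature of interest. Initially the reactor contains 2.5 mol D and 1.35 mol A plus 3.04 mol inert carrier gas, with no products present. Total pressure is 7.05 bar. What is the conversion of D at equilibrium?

X = 0.616

Take 2.5 mol D as basis and let X be its fractional conversion, so ξ = 1.25X.
Mole table: n_D = 2.5 − 2.5X; n_A = 1.35 − 1.25X; n_C = 2.5X; n_I = 3.04 (inert).
Total moles n_T = 6.89 − 1.25X.
Mole fractions y_i = n_i/n_T; Kp = p_C^2 / (p_D^2 p_A) with p_i = y_i·P.
This yields a degree-3 equation in X; solving on (0,1), X = 0.616.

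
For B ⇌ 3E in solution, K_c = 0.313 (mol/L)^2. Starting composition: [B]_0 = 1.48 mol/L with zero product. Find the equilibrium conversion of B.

X = 0.164

Let X = conversion of B; extent ξ = 1.48·X mol/L.
Concentrations: [B] = 1.48 − 1.48X; [E] = 4.44X.
K_c = [E]^3 / ([B]).
Equating to 0.313 (mol/L)^2: the physical root is X = 0.164.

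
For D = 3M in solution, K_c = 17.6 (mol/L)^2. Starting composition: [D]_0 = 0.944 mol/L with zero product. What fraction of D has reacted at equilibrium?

Let X = conversion of D; extent ξ = 0.944·X mol/L.
Concentrations: [D] = 0.944 − 0.944X; [M] = 2.83X.
K_c = [M]^3 / ([D]).
This equals 17.6 at X = 0.641 (the root in 0 < X < 1).

X = 0.641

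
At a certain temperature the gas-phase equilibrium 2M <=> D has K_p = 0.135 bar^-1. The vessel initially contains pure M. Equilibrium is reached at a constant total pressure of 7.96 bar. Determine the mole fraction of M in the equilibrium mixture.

Let X = conversion of M (basis 1 mol M); extent of reaction ξ = 0.5X.
Mole table: n_M = 1 − X; n_D = 0.5X.
Total moles n_T = 1 − 0.5X.
Mole fractions y_i = n_i/n_T; K_p = p_D / (p_M^2) with p_i = y_i·P.
This yields a degree-2 equation in X; solving on (0,1), X = 0.566.
Then n_M = 0.434, n_T = 0.717, so y_M = 0.606.

y_M = 0.606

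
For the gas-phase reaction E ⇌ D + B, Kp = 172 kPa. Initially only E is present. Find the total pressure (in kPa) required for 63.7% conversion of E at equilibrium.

P = 252 kPa

Basis: 1 mol E initially; let X = conversion of E. Extent ξ = X.
At extent ξ: n_E = 1 − X; n_D = X; n_B = X.
Total moles n_T = 1 + X.
Kp = p_D p_B / (p_E) with p_i = (n_i/n_T)·P.
At X = 0.637: the mole-fraction product g(X) = Π y_i^ν_i = 0.6828. Since Kp = g(X)·P^{1}, P = (Kp/g)^(1/1) = (172/0.6828)^(1/1) = 252 kPa.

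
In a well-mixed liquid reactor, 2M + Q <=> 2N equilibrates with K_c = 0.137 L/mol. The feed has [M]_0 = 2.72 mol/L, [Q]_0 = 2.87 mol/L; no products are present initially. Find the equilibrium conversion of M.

X = 0.363

Let X = conversion of M; extent ξ = 2.72X/2 mol/L.
Concentrations: [M] = 2.72 − 2.72X; [Q] = 2.87 − 1.36X; [N] = 2.72X.
K_c = [N]^2 / ([M]^2 [Q]).
This equals 0.137 at X = 0.363 (the root in 0 < X < 1).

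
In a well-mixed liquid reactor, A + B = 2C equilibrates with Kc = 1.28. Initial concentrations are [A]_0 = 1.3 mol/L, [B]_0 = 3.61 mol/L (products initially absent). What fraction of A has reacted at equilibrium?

X = 0.559

Let X = conversion of A; extent ξ = 1.3·X mol/L.
Concentrations: [A] = 1.3 − 1.3X; [B] = 3.61 − 1.3X; [C] = 2.6X.
Kc = [C]^2 / ([A] [B]).
Solving Kc = 1.28 for X ∈ (0,1): X = 0.559.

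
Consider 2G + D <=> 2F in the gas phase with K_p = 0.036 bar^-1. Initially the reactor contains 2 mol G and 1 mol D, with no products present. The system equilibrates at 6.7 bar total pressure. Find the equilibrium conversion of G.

Take 2 mol G as basis and let X be its fractional conversion, so ξ = X.
Species balance: n_G = 2 − 2X; n_D = 1 − X; n_F = 2X.
n_T = Σnᵢ = 3 − X.
Mole fractions y_i = n_i/n_T; K_p = p_F^2 / (p_G^2 p_D) with p_i = y_i·P.
Equating to 0.036 bar^-1 and solving on 0 < X < 1: X = 0.207.

X = 0.207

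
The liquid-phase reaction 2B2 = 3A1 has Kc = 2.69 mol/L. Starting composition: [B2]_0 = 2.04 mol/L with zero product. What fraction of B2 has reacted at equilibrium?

X = 0.475

Let X = conversion of B2; extent ξ = 2.04X/2 mol/L.
Concentrations: [B2] = 2.04 − 2.04X; [A1] = 3.06X.
Kc = [A1]^3 / ([B2]^2).
Setting equal to 2.69 and solving for X on (0,1) gives X = 0.475.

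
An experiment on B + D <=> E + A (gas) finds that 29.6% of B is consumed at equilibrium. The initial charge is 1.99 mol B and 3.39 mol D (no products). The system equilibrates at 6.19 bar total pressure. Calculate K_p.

Basis: 1.99 mol B initially; let X = conversion of B. Extent ξ = 1.99X.
Mole table: n_B = 1.99 − 1.99X; n_D = 3.39 − 1.99X; n_E = 1.99X; n_A = 1.99X.
Since Δν = 0, n_T = 5.38 throughout.
At X = 0.296: n_B = 1.4, n_D = 2.8, n_E = 0.589, n_A = 0.589, n_T = 5.38.
p_i = (n_i/n_T)·P. K_p = p_E p_A / (p_B p_D) = 0.0884.

K_p = 0.0884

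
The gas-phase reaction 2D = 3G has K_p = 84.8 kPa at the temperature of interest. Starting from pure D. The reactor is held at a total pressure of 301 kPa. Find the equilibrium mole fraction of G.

y_G = 0.444

Basis: 1 mol D initially; let X = conversion of D. Extent ξ = 0.5X.
Moles: n_D = 1 − X; n_G = 1.5X.
Total moles n_T = 1 + 0.5X.
Mole fractions y_i = n_i/n_T; K_p = p_G^3 / (p_D^2) with p_i = y_i·P.
Equating to 84.8 kPa and solving on 0 < X < 1: X = 0.347.
Then n_G = 0.52, n_T = 1.17, so y_G = 0.444.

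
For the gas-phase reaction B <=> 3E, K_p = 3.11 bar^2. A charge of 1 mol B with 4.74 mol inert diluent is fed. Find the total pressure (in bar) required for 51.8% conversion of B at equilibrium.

P = 4.28 bar

Take 1 mol B as basis and let X be its fractional conversion, so ξ = X.
Moles: n_B = 1 − X; n_E = 3X; n_I = 4.74 (inert).
Summing: n_T = 5.74 + 2X.
K_p = p_E^3 / (p_B) with p_i = (n_i/n_T)·P.
At X = 0.518: the mole-fraction product g(X) = Π y_i^ν_i = 0.1696. Since K_p = g(X)·P^{2}, P = (K_p/g)^(1/2) = (3.11/0.1696)^(1/2) = 4.28 bar.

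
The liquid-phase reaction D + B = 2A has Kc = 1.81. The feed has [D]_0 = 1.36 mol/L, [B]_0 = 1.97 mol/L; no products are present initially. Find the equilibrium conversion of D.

X = 0.478

Let X = conversion of D; extent ξ = 1.36·X mol/L.
Concentrations: [D] = 1.36 − 1.36X; [B] = 1.97 − 1.36X; [A] = 2.72X.
Kc = [A]^2 / ([D] [B]).
Setting equal to 1.81 and solving for X on (0,1) gives X = 0.478.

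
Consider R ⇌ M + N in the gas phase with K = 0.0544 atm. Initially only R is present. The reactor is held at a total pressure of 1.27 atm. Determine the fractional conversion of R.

Take 1 mol R as basis and let X be its fractional conversion, so ξ = X.
Mole table: n_R = 1 − X; n_M = X; n_N = X.
Summing: n_T = 1 + X.
Mole fractions y_i = n_i/n_T; K = p_M p_N / (p_R) with p_i = y_i·P.
Setting this equal to 0.0544 atm and taking the physical root (0 < X < 1) gives X = 0.203.

X = 0.203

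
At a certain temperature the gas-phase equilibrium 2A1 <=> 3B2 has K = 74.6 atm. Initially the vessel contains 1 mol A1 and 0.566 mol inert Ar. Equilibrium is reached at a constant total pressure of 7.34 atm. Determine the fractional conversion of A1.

Let X = conversion of A1 (basis 1 mol A1); extent of reaction ξ = 0.5X.
At extent ξ: n_A1 = 1 − X; n_B2 = 1.5X; n_I = 0.566 (inert).
Summing: n_T = 1.57 + 0.5X.
y_i = n_i/n_T, p_i = y_i·P. K = p_B2^3 / (p_A1^2).
This yields a degree-3 equation in X; solving on (0,1), X = 0.738.

X = 0.738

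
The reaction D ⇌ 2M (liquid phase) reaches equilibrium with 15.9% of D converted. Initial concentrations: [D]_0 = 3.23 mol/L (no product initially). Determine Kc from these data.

Kc = 0.388 mol/L

Let X = conversion of D.
Concentrations: [D] = 3.23 − 3.23X; [M] = 6.46X.
At X = 0.159: [D] = 2.72, [M] = 1.03.
Kc = [M]^2 / ([D]) = 0.388 mol/L.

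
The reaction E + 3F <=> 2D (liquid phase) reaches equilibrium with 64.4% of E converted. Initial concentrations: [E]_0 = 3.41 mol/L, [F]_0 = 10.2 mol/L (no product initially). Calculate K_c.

Let X = conversion of E.
Concentrations: [E] = 3.41 − 3.41X; [F] = 10.2 − 10.2X; [D] = 6.82X.
At X = 0.644: [E] = 1.21, [F] = 3.61, [D] = 4.39.
K_c = [D]^2 / ([E] [F]^3) = 0.337 (mol/L)^-2.

K_c = 0.337 (mol/L)^-2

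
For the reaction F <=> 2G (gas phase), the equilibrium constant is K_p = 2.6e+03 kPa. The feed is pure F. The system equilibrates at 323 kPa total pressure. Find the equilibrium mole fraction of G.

y_G = 0.899

Take 1 mol F as basis and let X be its fractional conversion, so ξ = X.
At extent ξ: n_F = 1 − X; n_G = 2X.
n_T = Σnᵢ = 1 + X.
With p_i = (n_i/n_T)P, K_p = p_G^2 / (p_F).
This yields a degree-2 equation in X; solving on (0,1), X = 0.817.
Then n_G = 1.63, n_T = 1.82, so y_G = 0.899.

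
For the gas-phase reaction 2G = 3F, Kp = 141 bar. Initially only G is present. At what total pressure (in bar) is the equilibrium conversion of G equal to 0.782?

P = 5.78 bar

Let X = conversion of G (basis 1 mol G); extent of reaction ξ = 0.5X.
Moles: n_G = 1 − X; n_F = 1.5X.
Total moles n_T = 1 + 0.5X.
Kp = p_F^3 / (p_G^2) with p_i = (n_i/n_T)·P.
At X = 0.782: the mole-fraction product g(X) = Π y_i^ν_i = 24.41. Since Kp = g(X)·P^{1}, P = (Kp/g)^(1/1) = (141/24.41)^(1/1) = 5.78 bar.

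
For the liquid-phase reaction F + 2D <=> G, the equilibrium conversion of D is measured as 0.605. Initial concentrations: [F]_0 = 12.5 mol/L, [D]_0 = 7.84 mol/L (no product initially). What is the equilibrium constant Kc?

Kc = 0.0244 (mol/L)^-2

Let X = conversion of D.
Concentrations: [F] = 12.5 − 3.92X; [D] = 7.84 − 7.84X; [G] = 3.92X.
At X = 0.605: [F] = 10.1, [D] = 3.1, [G] = 2.37.
Kc = [G] / ([F] [D]^2) = 0.0244 (mol/L)^-2.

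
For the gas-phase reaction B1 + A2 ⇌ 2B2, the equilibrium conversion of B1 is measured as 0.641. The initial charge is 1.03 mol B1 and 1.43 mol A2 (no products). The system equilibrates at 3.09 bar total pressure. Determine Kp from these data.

Kp = 6.13

Take 1.03 mol B1 as basis and let X be its fractional conversion, so ξ = 1.03X.
Moles: n_B1 = 1.03 − 1.03X; n_A2 = 1.43 − 1.03X; n_B2 = 2.06X.
Total moles n_T = 2.46 (Δν = 0, constant).
At X = 0.641: n_B1 = 0.37, n_A2 = 0.77, n_B2 = 1.32, n_T = 2.46.
p_i = (n_i/n_T)·P. Kp = p_B2^2 / (p_B1 p_A2) = 6.13.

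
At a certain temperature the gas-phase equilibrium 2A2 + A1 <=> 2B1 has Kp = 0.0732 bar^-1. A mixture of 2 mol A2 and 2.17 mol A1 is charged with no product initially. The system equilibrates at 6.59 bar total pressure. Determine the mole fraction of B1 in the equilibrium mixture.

Basis: 2 mol A2 initially; let X = conversion of A2. Extent ξ = X.
Species balance: n_A2 = 2 − 2X; n_A1 = 2.17 − X; n_B1 = 2X.
Total moles n_T = 4.17 − X.
Mole fractions y_i = n_i/n_T; Kp = p_B1^2 / (p_A2^2 p_A1) with p_i = y_i·P.
This yields a degree-3 equation in X; solving on (0,1), X = 0.325.
Then n_B1 = 0.65, n_T = 3.85, so y_B1 = 0.169.

y_B1 = 0.169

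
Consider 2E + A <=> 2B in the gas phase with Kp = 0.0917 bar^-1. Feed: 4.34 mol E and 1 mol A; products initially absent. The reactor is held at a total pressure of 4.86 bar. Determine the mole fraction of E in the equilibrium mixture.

Take 1 mol A as basis and let X be its fractional conversion, so ξ = X.
Species balance: n_E = 4.34 − 2X; n_A = 1 − X; n_B = 2X.
Total moles n_T = 5.34 − X.
y_i = n_i/n_T, p_i = y_i·P. Kp = p_B^2 / (p_E^2 p_A).
Setting this equal to 0.0917 bar^-1 and taking the physical root (0 < X < 1) gives X = 0.408.
Then n_E = 3.52, n_T = 4.93, so y_E = 0.715.

y_E = 0.715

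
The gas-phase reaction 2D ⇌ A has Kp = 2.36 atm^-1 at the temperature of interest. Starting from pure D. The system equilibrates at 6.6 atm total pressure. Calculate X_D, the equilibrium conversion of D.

Let X = conversion of D (basis 1 mol D); extent of reaction ξ = 0.5X.
At extent ξ: n_D = 1 − X; n_A = 0.5X.
n_T = Σnᵢ = 1 − 0.5X.
Mole fractions y_i = n_i/n_T; Kp = p_A / (p_D^2) with p_i = y_i·P.
Substituting and setting equal to 2.36 atm^-1 gives a polynomial in X; the root in (0,1) is X = 0.874.

X = 0.874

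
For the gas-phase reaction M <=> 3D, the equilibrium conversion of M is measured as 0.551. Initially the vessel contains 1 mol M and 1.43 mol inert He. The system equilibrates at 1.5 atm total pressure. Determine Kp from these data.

Take 1 mol M as basis and let X be its fractional conversion, so ξ = X.
Mole table: n_M = 1 − X; n_D = 3X; n_I = 1.43 (inert).
n_T = Σnᵢ = 2.43 + 2X.
At X = 0.551: n_M = 0.449, n_D = 1.65, n_T = 3.53.
p_i = (n_i/n_T)·P. Kp = p_D^3 / (p_M) = 1.81 atm^2.

Kp = 1.81 atm^2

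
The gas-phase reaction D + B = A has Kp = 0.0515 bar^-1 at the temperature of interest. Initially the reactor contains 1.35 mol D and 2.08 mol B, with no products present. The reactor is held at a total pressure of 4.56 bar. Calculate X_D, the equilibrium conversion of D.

Let X = conversion of D (basis 1.35 mol D); extent of reaction ξ = 1.35X.
Mole table: n_D = 1.35 − 1.35X; n_B = 2.08 − 1.35X; n_A = 1.35X.
Summing: n_T = 3.43 − 1.35X.
With p_i = (n_i/n_T)P, Kp = p_A / (p_D p_B).
Equating to 0.0515 bar^-1 and solving on 0 < X < 1: X = 0.121.

X = 0.121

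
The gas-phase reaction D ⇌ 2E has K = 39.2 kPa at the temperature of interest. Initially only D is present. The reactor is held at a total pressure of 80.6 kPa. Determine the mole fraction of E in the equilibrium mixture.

Take 1 mol D as basis and let X be its fractional conversion, so ξ = X.
Mole table: n_D = 1 − X; n_E = 2X.
n_T = Σnᵢ = 1 + X.
y_i = n_i/n_T, p_i = y_i·P. K = p_E^2 / (p_D).
Substituting and setting equal to 39.2 kPa gives a polynomial in X; the root in (0,1) is X = 0.329.
Then n_E = 0.659, n_T = 1.33, so y_E = 0.495.

y_E = 0.495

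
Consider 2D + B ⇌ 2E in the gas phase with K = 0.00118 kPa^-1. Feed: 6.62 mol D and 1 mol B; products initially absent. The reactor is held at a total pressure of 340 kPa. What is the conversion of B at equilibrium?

Take 1 mol B as basis and let X be its fractional conversion, so ξ = X.
Species balance: n_D = 6.62 − 2X; n_B = 1 − X; n_E = 2X.
Summing: n_T = 7.62 − X.
With p_i = (n_i/n_T)P, K = p_E^2 / (p_D^2 p_B).
Substituting and setting equal to 0.00118 kPa^-1 gives a polynomial in X; the root in (0,1) is X = 0.482.

X = 0.482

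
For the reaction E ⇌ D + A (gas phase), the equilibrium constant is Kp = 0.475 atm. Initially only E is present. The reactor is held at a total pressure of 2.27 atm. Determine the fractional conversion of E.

Take 1 mol E as basis and let X be its fractional conversion, so ξ = X.
Mole table: n_E = 1 − X; n_D = X; n_A = X.
Total moles n_T = 1 + X.
y_i = n_i/n_T, p_i = y_i·P. Kp = p_D p_A / (p_E).
Substituting and setting equal to 0.475 atm gives a polynomial in X; the root in (0,1) is X = 0.416.

X = 0.416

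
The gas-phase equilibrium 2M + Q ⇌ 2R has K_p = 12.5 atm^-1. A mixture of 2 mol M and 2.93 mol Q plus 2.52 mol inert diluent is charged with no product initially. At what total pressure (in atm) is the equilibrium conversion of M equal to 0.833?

P = 6.28 atm

Take 2 mol M as basis and let X be its fractional conversion, so ξ = X.
At extent ξ: n_M = 2 − 2X; n_Q = 2.93 − X; n_R = 2X; n_I = 2.52 (inert).
Total moles n_T = 7.45 − X.
K_p = p_R^2 / (p_M^2 p_Q) with p_i = (n_i/n_T)·P.
At X = 0.833: the mole-fraction product g(X) = Π y_i^ν_i = 78.51. Since K_p = g(X)·P^{-1}, P = (g/K_p)^(1/1) = (78.51/12.5)^(1/1) = 6.28 atm.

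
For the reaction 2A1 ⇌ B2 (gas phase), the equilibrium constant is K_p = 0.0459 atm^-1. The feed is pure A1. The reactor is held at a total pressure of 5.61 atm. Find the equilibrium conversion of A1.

X = 0.298

Let X = conversion of A1 (basis 1 mol A1); extent of reaction ξ = 0.5X.
At extent ξ: n_A1 = 1 − X; n_B2 = 0.5X.
n_T = Σnᵢ = 1 − 0.5X.
Mole fractions y_i = n_i/n_T; K_p = p_B2 / (p_A1^2) with p_i = y_i·P.
Substituting and setting equal to 0.0459 atm^-1 gives a polynomial in X; the root in (0,1) is X = 0.298.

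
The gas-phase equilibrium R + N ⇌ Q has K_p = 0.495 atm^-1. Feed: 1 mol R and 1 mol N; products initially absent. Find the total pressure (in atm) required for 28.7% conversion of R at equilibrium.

Let X = conversion of R (basis 1 mol R); extent of reaction ξ = X.
Mole table: n_R = 1 − X; n_N = 1 − X; n_Q = X.
Summing: n_T = 2 − X.
K_p = p_Q / (p_R p_N) with p_i = (n_i/n_T)·P.
At X = 0.287: the mole-fraction product g(X) = Π y_i^ν_i = 0.9671. Since K_p = g(X)·P^{-1}, P = (g/K_p)^(1/1) = (0.9671/0.495)^(1/1) = 1.95 atm.

P = 1.95 atm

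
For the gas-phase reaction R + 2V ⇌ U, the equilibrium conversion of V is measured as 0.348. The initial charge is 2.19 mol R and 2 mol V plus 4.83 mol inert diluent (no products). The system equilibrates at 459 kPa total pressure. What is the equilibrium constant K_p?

K_p = 3.65e-05 kPa^-2

Basis: 2 mol V initially; let X = conversion of V. Extent ξ = X.
Moles: n_R = 2.19 − X; n_V = 2 − 2X; n_U = X; n_I = 4.83 (inert).
Total moles n_T = 9.02 − 2X.
At X = 0.348: n_R = 1.84, n_V = 1.3, n_U = 0.348, n_T = 8.32.
p_i = (n_i/n_T)·P. K_p = p_U / (p_R p_V^2) = 3.65e-05 kPa^-2.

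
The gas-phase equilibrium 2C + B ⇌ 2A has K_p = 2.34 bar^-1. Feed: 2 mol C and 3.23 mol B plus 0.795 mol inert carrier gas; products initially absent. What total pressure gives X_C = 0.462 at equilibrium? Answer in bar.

Take 2 mol C as basis and let X be its fractional conversion, so ξ = X.
At extent ξ: n_C = 2 − 2X; n_B = 3.23 − X; n_A = 2X; n_I = 0.795 (inert).
Total moles n_T = 6.03 − X.
K_p = p_A^2 / (p_C^2 p_B) with p_i = (n_i/n_T)·P.
At X = 0.462: the mole-fraction product g(X) = Π y_i^ν_i = 1.482. Since K_p = g(X)·P^{-1}, P = (g/K_p)^(1/1) = (1.482/2.34)^(1/1) = 0.633 bar.

P = 0.633 bar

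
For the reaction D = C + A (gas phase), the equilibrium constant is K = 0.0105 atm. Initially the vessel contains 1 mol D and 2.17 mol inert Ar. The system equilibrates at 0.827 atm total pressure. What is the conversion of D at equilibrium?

Take 1 mol D as basis and let X be its fractional conversion, so ξ = X.
Species balance: n_D = 1 − X; n_C = X; n_A = X; n_I = 2.17 (inert).
Total moles n_T = 3.17 + X.
y_i = n_i/n_T, p_i = y_i·P. K = p_C p_A / (p_D).
Substituting and setting equal to 0.0105 atm gives a polynomial in X; the root in (0,1) is X = 0.186.

X = 0.186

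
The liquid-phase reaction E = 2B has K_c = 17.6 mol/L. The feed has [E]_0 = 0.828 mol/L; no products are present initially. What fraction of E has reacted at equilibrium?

Let X = conversion of E; extent ξ = 0.828·X mol/L.
Concentrations: [E] = 0.828 − 0.828X; [B] = 1.66X.
K_c = [B]^2 / ([E]).
Setting equal to 17.6 and solving for X on (0,1) gives X = 0.861.

X = 0.861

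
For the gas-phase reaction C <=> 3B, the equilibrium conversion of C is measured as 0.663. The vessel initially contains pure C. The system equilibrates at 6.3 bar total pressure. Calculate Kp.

Kp = 171 bar^2

Take 1 mol C as basis and let X be its fractional conversion, so ξ = X.
At extent ξ: n_C = 1 − X; n_B = 3X.
Summing: n_T = 1 + 2X.
At X = 0.663: n_C = 0.337, n_B = 1.99, n_T = 2.33.
p_i = (n_i/n_T)·P. Kp = p_B^3 / (p_C) = 171 bar^2.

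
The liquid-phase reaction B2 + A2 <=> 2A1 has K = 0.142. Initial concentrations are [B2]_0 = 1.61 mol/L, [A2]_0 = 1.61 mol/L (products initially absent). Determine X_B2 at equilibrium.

X = 0.159

Let X = conversion of B2; extent ξ = 1.61·X mol/L.
Concentrations: [B2] = 1.61 − 1.61X; [A2] = 1.61 − 1.61X; [A1] = 3.22X.
K = [A1]^2 / ([B2] [A2]).
Setting equal to 0.142 and solving for X on (0,1) gives X = 0.159.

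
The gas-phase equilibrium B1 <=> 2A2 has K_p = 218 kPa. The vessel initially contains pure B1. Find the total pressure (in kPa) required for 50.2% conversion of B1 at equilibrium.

Let X = conversion of B1 (basis 1 mol B1); extent of reaction ξ = X.
At extent ξ: n_B1 = 1 − X; n_A2 = 2X.
Summing: n_T = 1 + X.
K_p = p_A2^2 / (p_B1) with p_i = (n_i/n_T)·P.
At X = 0.502: the mole-fraction product g(X) = Π y_i^ν_i = 1.348. Since K_p = g(X)·P^{1}, P = (K_p/g)^(1/1) = (218/1.348)^(1/1) = 162 kPa.

P = 162 kPa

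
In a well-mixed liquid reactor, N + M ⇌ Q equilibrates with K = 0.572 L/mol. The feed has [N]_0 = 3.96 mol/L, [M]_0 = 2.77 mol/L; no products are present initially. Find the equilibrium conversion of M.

X = 0.575

Let X = conversion of M; extent ξ = 2.77·X mol/L.
Concentrations: [N] = 3.96 − 2.77X; [M] = 2.77 − 2.77X; [Q] = 2.77X.
K = [Q] / ([N] [M]).
Setting equal to 0.572 and solving for X on (0,1) gives X = 0.575.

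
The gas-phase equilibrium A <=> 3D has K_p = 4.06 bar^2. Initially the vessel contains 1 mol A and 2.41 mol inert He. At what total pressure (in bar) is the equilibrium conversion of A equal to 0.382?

Basis: 1 mol A initially; let X = conversion of A. Extent ξ = X.
Species balance: n_A = 1 − X; n_D = 3X; n_I = 2.41 (inert).
Summing: n_T = 3.41 + 2X.
K_p = p_D^3 / (p_A) with p_i = (n_i/n_T)·P.
At X = 0.382: the mole-fraction product g(X) = Π y_i^ν_i = 0.1398. Since K_p = g(X)·P^{2}, P = (K_p/g)^(1/2) = (4.06/0.1398)^(1/2) = 5.39 bar.

P = 5.39 bar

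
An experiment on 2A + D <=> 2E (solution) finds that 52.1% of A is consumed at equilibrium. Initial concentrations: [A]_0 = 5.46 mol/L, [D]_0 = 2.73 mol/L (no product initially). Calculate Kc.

Kc = 0.905 L/mol

Let X = conversion of A.
Concentrations: [A] = 5.46 − 5.46X; [D] = 2.73 − 2.73X; [E] = 5.46X.
At X = 0.521: [A] = 2.62, [D] = 1.31, [E] = 2.84.
Kc = [E]^2 / ([A]^2 [D]) = 0.905 L/mol.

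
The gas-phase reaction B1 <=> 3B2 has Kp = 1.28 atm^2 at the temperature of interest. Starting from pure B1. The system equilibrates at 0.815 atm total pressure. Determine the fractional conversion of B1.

X = 0.522

Take 1 mol B1 as basis and let X be its fractional conversion, so ξ = X.
Mole table: n_B1 = 1 − X; n_B2 = 3X.
Summing: n_T = 1 + 2X.
y_i = n_i/n_T, p_i = y_i·P. Kp = p_B2^3 / (p_B1).
Substituting and setting equal to 1.28 atm^2 gives a polynomial in X; the root in (0,1) is X = 0.522.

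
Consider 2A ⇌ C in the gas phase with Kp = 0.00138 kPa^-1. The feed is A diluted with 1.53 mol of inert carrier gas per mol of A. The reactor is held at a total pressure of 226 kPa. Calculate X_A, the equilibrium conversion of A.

Let X = conversion of A (basis 1 mol A); extent of reaction ξ = 0.5X.
Moles: n_A = 1 − X; n_C = 0.5X; n_I = 1.53 (inert).
n_T = Σnᵢ = 2.53 − 0.5X.
y_i = n_i/n_T, p_i = y_i·P. Kp = p_C / (p_A^2).
Setting this equal to 0.00138 kPa^-1 and taking the physical root (0 < X < 1) gives X = 0.174.

X = 0.174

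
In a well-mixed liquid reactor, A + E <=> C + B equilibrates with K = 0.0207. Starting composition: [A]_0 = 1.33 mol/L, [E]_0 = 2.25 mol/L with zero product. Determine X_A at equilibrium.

Let X = conversion of A; extent ξ = 1.33·X mol/L.
Concentrations: [A] = 1.33 − 1.33X; [E] = 2.25 − 1.33X; [C] = 1.33X; [B] = 1.33X.
K = [C] [B] / ([A] [E]).
Equating to 0.0207: the physical root is X = 0.163.

X = 0.163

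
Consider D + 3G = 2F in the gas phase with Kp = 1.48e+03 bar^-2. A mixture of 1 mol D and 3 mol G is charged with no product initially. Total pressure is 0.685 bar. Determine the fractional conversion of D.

Take 1 mol D as basis and let X be its fractional conversion, so ξ = X.
Moles: n_D = 1 − X; n_G = 3 − 3X; n_F = 2X.
n_T = Σnᵢ = 4 − 2X.
y_i = n_i/n_T, p_i = y_i·P. Kp = p_F^2 / (p_D p_G^3).
Setting this equal to 1.48e+03 bar^-2 and taking the physical root (0 < X < 1) gives X = 0.832.

X = 0.832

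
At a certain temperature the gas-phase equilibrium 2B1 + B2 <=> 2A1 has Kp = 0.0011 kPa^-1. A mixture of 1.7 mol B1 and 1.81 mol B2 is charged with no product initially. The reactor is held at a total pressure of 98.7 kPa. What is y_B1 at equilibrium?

y_B1 = 0.412

Let X = conversion of B1 (basis 1.7 mol B1); extent of reaction ξ = 0.85X.
At extent ξ: n_B1 = 1.7 − 1.7X; n_B2 = 1.81 − 0.85X; n_A1 = 1.7X.
n_T = Σnᵢ = 3.51 − 0.85X.
y_i = n_i/n_T, p_i = y_i·P. Kp = p_A1^2 / (p_B1^2 p_B2).
This yields a degree-3 equation in X; solving on (0,1), X = 0.188.
Then n_B1 = 1.38, n_T = 3.35, so y_B1 = 0.412.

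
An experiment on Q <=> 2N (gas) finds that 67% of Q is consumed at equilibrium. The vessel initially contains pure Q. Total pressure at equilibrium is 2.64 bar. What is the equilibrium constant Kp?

Kp = 8.6 bar

Take 1 mol Q as basis and let X be its fractional conversion, so ξ = X.
Moles: n_Q = 1 − X; n_N = 2X.
n_T = Σnᵢ = 1 + X.
At X = 0.67: n_Q = 0.33, n_N = 1.34, n_T = 1.67.
p_i = (n_i/n_T)·P. Kp = p_N^2 / (p_Q) = 8.6 bar.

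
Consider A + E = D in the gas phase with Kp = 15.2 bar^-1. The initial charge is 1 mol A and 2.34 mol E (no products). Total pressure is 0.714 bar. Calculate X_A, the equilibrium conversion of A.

X = 0.866

Let X = conversion of A (basis 1 mol A); extent of reaction ξ = X.
Mole table: n_A = 1 − X; n_E = 2.34 − X; n_D = X.
Total moles n_T = 3.34 − X.
Mole fractions y_i = n_i/n_T; Kp = p_D / (p_A p_E) with p_i = y_i·P.
This yields a degree-2 equation in X; solving on (0,1), X = 0.866.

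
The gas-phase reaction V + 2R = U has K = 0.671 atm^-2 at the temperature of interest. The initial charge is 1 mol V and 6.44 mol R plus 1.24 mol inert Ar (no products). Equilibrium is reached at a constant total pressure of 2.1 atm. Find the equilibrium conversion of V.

Basis: 1 mol V initially; let X = conversion of V. Extent ξ = X.
At extent ξ: n_V = 1 − X; n_R = 6.44 − 2X; n_U = X; n_I = 1.24 (inert).
Total moles n_T = 8.68 − 2X.
Mole fractions y_i = n_i/n_T; K = p_U / (p_V p_R^2) with p_i = y_i·P.
Setting this equal to 0.671 atm^-2 and taking the physical root (0 < X < 1) gives X = 0.593.

X = 0.593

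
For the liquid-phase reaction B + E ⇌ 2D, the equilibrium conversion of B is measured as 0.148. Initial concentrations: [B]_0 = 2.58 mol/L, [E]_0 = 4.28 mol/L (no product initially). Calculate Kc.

Let X = conversion of B.
Concentrations: [B] = 2.58 − 2.58X; [E] = 4.28 − 2.58X; [D] = 5.16X.
At X = 0.148: [B] = 2.2, [E] = 3.9, [D] = 0.764.
Kc = [D]^2 / ([B] [E]) = 0.0681.

Kc = 0.0681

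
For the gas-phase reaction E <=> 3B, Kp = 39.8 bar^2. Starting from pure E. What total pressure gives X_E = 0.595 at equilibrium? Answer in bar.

P = 3.69 bar

Let X = conversion of E (basis 1 mol E); extent of reaction ξ = X.
Moles: n_E = 1 − X; n_B = 3X.
Total moles n_T = 1 + 2X.
Kp = p_B^3 / (p_E) with p_i = (n_i/n_T)·P.
At X = 0.595: the mole-fraction product g(X) = Π y_i^ν_i = 2.928. Since Kp = g(X)·P^{2}, P = (Kp/g)^(1/2) = (39.8/2.928)^(1/2) = 3.69 bar.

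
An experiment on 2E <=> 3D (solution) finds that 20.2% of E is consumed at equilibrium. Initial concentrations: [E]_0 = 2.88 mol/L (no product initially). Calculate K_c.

K_c = 0.126 mol/L

Let X = conversion of E.
Concentrations: [E] = 2.88 − 2.88X; [D] = 4.32X.
At X = 0.202: [E] = 2.3, [D] = 0.873.
K_c = [D]^3 / ([E]^2) = 0.126 mol/L.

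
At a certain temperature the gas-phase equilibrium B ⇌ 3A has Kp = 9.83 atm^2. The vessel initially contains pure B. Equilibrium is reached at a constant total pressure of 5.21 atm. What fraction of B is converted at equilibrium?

X = 0.287

Let X = conversion of B (basis 1 mol B); extent of reaction ξ = X.
Mole table: n_B = 1 − X; n_A = 3X.
Summing: n_T = 1 + 2X.
Mole fractions y_i = n_i/n_T; Kp = p_A^3 / (p_B) with p_i = y_i·P.
This yields a degree-3 equation in X; solving on (0,1), X = 0.287.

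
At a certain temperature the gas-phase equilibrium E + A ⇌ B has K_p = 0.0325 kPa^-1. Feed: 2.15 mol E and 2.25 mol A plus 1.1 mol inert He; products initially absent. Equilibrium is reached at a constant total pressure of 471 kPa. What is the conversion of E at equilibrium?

X = 0.727

Let X = conversion of E (basis 2.15 mol E); extent of reaction ξ = 2.15X.
Moles: n_E = 2.15 − 2.15X; n_A = 2.25 − 2.15X; n_B = 2.15X; n_I = 1.1 (inert).
Total moles n_T = 5.5 − 2.15X.
With p_i = (n_i/n_T)P, K_p = p_B / (p_E p_A).
Equating to 0.0325 kPa^-1 and solving on 0 < X < 1: X = 0.727.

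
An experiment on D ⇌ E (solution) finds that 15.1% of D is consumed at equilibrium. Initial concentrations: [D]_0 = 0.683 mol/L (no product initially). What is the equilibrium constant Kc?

Kc = 0.178

Let X = conversion of D.
Concentrations: [D] = 0.683 − 0.683X; [E] = 0.683X.
At X = 0.151: [D] = 0.58, [E] = 0.103.
Kc = [E] / ([D]) = 0.178.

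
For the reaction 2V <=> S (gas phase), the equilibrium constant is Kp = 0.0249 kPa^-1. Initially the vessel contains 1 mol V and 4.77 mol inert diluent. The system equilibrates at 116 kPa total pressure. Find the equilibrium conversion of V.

Basis: 1 mol V initially; let X = conversion of V. Extent ξ = 0.5X.
At extent ξ: n_V = 1 − X; n_S = 0.5X; n_I = 4.77 (inert).
n_T = Σnᵢ = 5.77 − 0.5X.
y_i = n_i/n_T, p_i = y_i·P. Kp = p_S / (p_V^2).
This yields a degree-2 equation in X; solving on (0,1), X = 0.388.

X = 0.388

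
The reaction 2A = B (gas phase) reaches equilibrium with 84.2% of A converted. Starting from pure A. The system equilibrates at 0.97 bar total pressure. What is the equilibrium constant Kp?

Kp = 10.1 bar^-1

Let X = conversion of A (basis 1 mol A); extent of reaction ξ = 0.5X.
Mole table: n_A = 1 − X; n_B = 0.5X.
n_T = Σnᵢ = 1 − 0.5X.
At X = 0.842: n_A = 0.158, n_B = 0.421, n_T = 0.579.
p_i = (n_i/n_T)·P. Kp = p_B / (p_A^2) = 10.1 bar^-1.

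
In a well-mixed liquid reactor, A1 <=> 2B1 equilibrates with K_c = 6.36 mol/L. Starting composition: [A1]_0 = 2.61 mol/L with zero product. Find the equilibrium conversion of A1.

Let X = conversion of A1; extent ξ = 2.61·X mol/L.
Concentrations: [A1] = 2.61 − 2.61X; [B1] = 5.22X.
K_c = [B1]^2 / ([A1]).
Solving K_c = 6.36 for X ∈ (0,1): X = 0.533.

X = 0.533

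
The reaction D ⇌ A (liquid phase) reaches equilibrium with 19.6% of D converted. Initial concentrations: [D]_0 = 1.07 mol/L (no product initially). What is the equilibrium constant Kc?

Let X = conversion of D.
Concentrations: [D] = 1.07 − 1.07X; [A] = 1.07X.
At X = 0.196: [D] = 0.86, [A] = 0.21.
Kc = [A] / ([D]) = 0.244.

Kc = 0.244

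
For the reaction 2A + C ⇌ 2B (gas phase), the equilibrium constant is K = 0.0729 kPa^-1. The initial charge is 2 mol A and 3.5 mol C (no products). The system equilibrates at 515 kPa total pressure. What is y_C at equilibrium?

y_C = 0.572

Let X = conversion of A (basis 2 mol A); extent of reaction ξ = X.
Species balance: n_A = 2 − 2X; n_C = 3.5 − X; n_B = 2X.
n_T = Σnᵢ = 5.5 − X.
With p_i = (n_i/n_T)P, K = p_B^2 / (p_A^2 p_C).
This yields a degree-3 equation in X; solving on (0,1), X = 0.823.
Then n_C = 2.68, n_T = 4.68, so y_C = 0.572.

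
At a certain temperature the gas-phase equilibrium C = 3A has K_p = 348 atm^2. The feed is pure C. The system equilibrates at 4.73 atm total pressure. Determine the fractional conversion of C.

Basis: 1 mol C initially; let X = conversion of C. Extent ξ = X.
Moles: n_C = 1 − X; n_A = 3X.
n_T = Σnᵢ = 1 + 2X.
With p_i = (n_i/n_T)P, K_p = p_A^3 / (p_C).
Setting this equal to 348 atm^2 and taking the physical root (0 < X < 1) gives X = 0.853.

X = 0.853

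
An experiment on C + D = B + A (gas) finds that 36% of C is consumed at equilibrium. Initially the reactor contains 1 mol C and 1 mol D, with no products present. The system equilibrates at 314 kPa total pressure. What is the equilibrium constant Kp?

Basis: 1 mol C initially; let X = conversion of C. Extent ξ = X.
Moles: n_C = 1 − X; n_D = 1 − X; n_B = X; n_A = X.
Since Δν = 0, n_T = 2 throughout.
At X = 0.36: n_C = 0.64, n_D = 0.64, n_B = 0.36, n_A = 0.36, n_T = 2.
p_i = (n_i/n_T)·P. Kp = p_B p_A / (p_C p_D) = 0.316.

Kp = 0.316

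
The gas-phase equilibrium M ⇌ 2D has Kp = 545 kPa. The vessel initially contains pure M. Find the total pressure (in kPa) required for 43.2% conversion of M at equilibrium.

Take 1 mol M as basis and let X be its fractional conversion, so ξ = X.
Species balance: n_M = 1 − X; n_D = 2X.
Summing: n_T = 1 + X.
Kp = p_D^2 / (p_M) with p_i = (n_i/n_T)·P.
At X = 0.432: the mole-fraction product g(X) = Π y_i^ν_i = 0.9178. Since Kp = g(X)·P^{1}, P = (Kp/g)^(1/1) = (545/0.9178)^(1/1) = 594 kPa.

P = 594 kPa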